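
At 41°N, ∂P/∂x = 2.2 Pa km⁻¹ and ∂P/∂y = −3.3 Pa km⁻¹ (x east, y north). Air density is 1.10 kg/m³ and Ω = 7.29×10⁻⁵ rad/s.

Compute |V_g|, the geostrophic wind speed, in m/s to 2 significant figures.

Coriolis parameter at 41°N:
f = 2Ω sin φ = 2 × 7.29×10⁻⁵ × sin 41° = 9.57×10⁻⁵ s⁻¹
Component geostrophic relations (x east, y north):
u_g = −(1/(fρ)) ∂P/∂y,  v_g = (1/(fρ)) ∂P/∂x
u_g = −(−3.3×10⁻³)/(9.57×10⁻⁵ × 1.10) = 31.4 m/s;  v_g = (2.2×10⁻³)/(9.57×10⁻⁵ × 1.10) = 20.9 m/s
|V_g| = √(u_g² + v_g²) = 37.7 m/s

38 m/s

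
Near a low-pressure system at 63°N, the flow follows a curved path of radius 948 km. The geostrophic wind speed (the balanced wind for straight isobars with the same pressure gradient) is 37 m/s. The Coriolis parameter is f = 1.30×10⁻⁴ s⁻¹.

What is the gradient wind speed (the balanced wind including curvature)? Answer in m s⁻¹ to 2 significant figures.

30 m s⁻¹

Around a low, centrifugal force acts outward with Coriolis, so pressure-gradient force balances both:
(1/ρ)|∂P/∂n| = fV + V²/R  →  V² + fR·V − fR·V_g = 0
With fR = 1.30×10⁻⁴ × 948×10³ m = 123 m/s:
V = [−fR + √((fR)² + 4 fR V_g)]/2 = [−123 + √(123² + 4×123×37)]/2 = 29.8 m/s
Subgeostrophic (V < V_g = 37 m/s), as expected around a low.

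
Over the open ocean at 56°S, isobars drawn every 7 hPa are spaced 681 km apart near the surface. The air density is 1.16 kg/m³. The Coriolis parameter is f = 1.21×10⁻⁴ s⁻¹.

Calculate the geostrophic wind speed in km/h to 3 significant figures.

Pressure gradient: |∂P/∂n| = 700 Pa / 681000 m = 1.03×10⁻³ Pa/m
Geostrophic balance (pressure-gradient force = Coriolis force):
V_g = (1/(fρ)) |∂P/∂n| = 1.03×10⁻³ / (1.21×10⁻⁴ × 1.16) = 7.32 m/s
Converting: 7.32 m/s × 3.6 = 26.4 km/h

26.4 km/h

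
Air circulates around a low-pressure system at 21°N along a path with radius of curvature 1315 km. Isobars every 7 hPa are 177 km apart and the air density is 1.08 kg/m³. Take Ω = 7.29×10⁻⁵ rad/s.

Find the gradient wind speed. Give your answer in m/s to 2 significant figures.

Coriolis parameter at 21°N:
f = 2Ω sin φ = 2 × 7.29×10⁻⁵ × sin 21° = 5.23×10⁻⁵ s⁻¹
Pressure gradient: |∂P/∂n| = 700 Pa / 177000 m = 3.95×10⁻³ Pa/m
Geostrophic speed: V_g = |∂P/∂n|/(fρ) = 3.95×10⁻³/(5.23×10⁻⁵ × 1.08) = 70.1 m/s
Around a low, centrifugal force acts outward with Coriolis, so pressure-gradient force balances both:
(1/ρ)|∂P/∂n| = fV + V²/R  →  V² + fR·V − fR·V_g = 0
With fR = 5.23×10⁻⁵ × 1315×10³ m = 68.7 m/s:
V = [−fR + √((fR)² + 4 fR V_g)]/2 = [−68.7 + √(68.7² + 4×68.7×70.1)]/2 = 43.1 m/s
Subgeostrophic (V < V_g = 70.1 m/s), as expected around a low.

43 m/s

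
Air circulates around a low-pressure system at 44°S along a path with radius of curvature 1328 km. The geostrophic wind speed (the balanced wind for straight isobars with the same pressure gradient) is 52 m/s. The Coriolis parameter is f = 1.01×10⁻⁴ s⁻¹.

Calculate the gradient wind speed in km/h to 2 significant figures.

Around a low, centrifugal force acts outward with Coriolis, so pressure-gradient force balances both:
(1/ρ)|∂P/∂n| = fV + V²/R  →  V² + fR·V − fR·V_g = 0
With fR = 1.01×10⁻⁴ × 1328×10³ m = 134 m/s:
V = [−fR + √((fR)² + 4 fR V_g)]/2 = [−134 + √(134² + 4×134×52)]/2 = 40 m/s
Subgeostrophic (V < V_g = 52 m/s), as expected around a low.
Converting: 40 m/s × 3.6 = 140 km/h

140 km/h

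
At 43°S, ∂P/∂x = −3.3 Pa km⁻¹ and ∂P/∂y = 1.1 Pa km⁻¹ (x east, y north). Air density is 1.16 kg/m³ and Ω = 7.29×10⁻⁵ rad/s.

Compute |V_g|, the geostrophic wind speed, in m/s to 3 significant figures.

Coriolis parameter at 43°S:
f = 2Ω sin φ = 2 × 7.29×10⁻⁵ × sin 43° = 9.94×10⁻⁵ s⁻¹
In the Southern Hemisphere f is negative: f = −9.94×10⁻⁵ s⁻¹.
Component geostrophic relations (x east, y north):
u_g = −(1/(fρ)) ∂P/∂y,  v_g = (1/(fρ)) ∂P/∂x
u_g = −(1.1×10⁻³)/(−9.94×10⁻⁵ × 1.16) = 9.54 m/s;  v_g = (−3.3×10⁻³)/(−9.94×10⁻⁵ × 1.16) = 28.6 m/s
|V_g| = √(u_g² + v_g²) = 30.2 m/s

30.2 m/s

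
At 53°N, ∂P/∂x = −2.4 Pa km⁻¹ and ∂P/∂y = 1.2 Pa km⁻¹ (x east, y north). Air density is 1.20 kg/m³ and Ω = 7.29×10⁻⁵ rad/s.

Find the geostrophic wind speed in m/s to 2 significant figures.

Coriolis parameter at 53°N:
f = 2Ω sin φ = 2 × 7.29×10⁻⁵ × sin 53° = 1.16×10⁻⁴ s⁻¹
Component geostrophic relations (x east, y north):
u_g = −(1/(fρ)) ∂P/∂y,  v_g = (1/(fρ)) ∂P/∂x
u_g = −(1.2×10⁻³)/(1.16×10⁻⁴ × 1.20) = −8.59 m/s;  v_g = (−2.4×10⁻³)/(1.16×10⁻⁴ × 1.20) = −17.2 m/s
|V_g| = √(u_g² + v_g²) = 19.2 m/s

19 m/s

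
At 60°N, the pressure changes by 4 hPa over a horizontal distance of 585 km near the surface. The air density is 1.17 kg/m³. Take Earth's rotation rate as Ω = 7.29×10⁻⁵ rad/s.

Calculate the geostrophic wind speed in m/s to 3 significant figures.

Coriolis parameter at 60°N:
f = 2Ω sin φ = 2 × 7.29×10⁻⁵ × sin 60° = 1.26×10⁻⁴ s⁻¹
Pressure gradient: |∂P/∂n| = 400 Pa / 585000 m = 6.84×10⁻⁴ Pa/m
Geostrophic balance (pressure-gradient force = Coriolis force):
V_g = (1/(fρ)) |∂P/∂n| = 6.84×10⁻⁴ / (1.26×10⁻⁴ × 1.17) = 4.63 m/s

4.63 m/s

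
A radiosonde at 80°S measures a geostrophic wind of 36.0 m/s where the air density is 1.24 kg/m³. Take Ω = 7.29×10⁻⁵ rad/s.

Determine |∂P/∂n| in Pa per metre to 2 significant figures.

Coriolis parameter at 80°S:
f = 2Ω sin φ = 2 × 7.29×10⁻⁵ × sin 80° = 1.44×10⁻⁴ s⁻¹
Geostrophic balance rearranged: |∂P/∂n| = f ρ V_g
|∂P/∂n| = 1.44×10⁻⁴ × 1.24 × 36.0 = 6.41×10⁻³ Pa/m

6.4×10⁻³ Pa/m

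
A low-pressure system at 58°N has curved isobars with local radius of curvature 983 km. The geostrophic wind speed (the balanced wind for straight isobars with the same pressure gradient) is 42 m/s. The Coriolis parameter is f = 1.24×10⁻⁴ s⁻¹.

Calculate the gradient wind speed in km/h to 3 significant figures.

119 km/h

Around a low, centrifugal force acts outward with Coriolis, so pressure-gradient force balances both:
(1/ρ)|∂P/∂n| = fV + V²/R  →  V² + fR·V − fR·V_g = 0
With fR = 1.24×10⁻⁴ × 983×10³ m = 122 m/s:
V = [−fR + √((fR)² + 4 fR V_g)]/2 = [−122 + √(122² + 4×122×42)]/2 = 33 m/s
Subgeostrophic (V < V_g = 42 m/s), as expected around a low.
Converting: 33 m/s × 3.6 = 119 km/h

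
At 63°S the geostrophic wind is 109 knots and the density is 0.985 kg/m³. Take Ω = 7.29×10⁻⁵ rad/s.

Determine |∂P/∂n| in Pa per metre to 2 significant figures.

7.2×10⁻³ Pa/m

Coriolis parameter at 63°S:
f = 2Ω sin φ = 2 × 7.29×10⁻⁵ × sin 63° = 1.30×10⁻⁴ s⁻¹
Wind speed in SI: 109 knots = 56.1 m/s
Geostrophic balance rearranged: |∂P/∂n| = f ρ V_g
|∂P/∂n| = 1.30×10⁻⁴ × 0.985 × 56.1 = 7.18×10⁻³ Pa/m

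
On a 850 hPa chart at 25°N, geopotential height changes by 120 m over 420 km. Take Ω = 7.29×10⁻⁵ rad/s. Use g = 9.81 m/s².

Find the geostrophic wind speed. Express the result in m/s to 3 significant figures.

45.5 m/s

Coriolis parameter at 25°N:
f = 2Ω sin φ = 2 × 7.29×10⁻⁵ × sin 25° = 6.16×10⁻⁵ s⁻¹
Height gradient: |∂Z/∂n| = 120 m / 420000 m = 2.86×10⁻⁴
On a pressure surface, geostrophic balance gives V_g = (g/f)|∂Z/∂n|:
V_g = 9.81 × 2.86×10⁻⁴ / 6.16×10⁻⁵ = 45.5 m/s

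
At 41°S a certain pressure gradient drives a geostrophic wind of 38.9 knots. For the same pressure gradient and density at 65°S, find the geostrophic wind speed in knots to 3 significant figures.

28.2 knots

With the same pressure gradient and density, V_g ∝ 1/f ∝ 1/sin φ.
V₂ = V₁ · sin φ₁ / sin φ₂ = 38.9 × sin 41° / sin 65°
V₂ = 38.9 × 0.6561/0.9063 = 28.2 knots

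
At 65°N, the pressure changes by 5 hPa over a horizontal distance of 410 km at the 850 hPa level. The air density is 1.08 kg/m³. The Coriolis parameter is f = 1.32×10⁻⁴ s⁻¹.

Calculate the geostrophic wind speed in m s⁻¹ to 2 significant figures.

8.6 m s⁻¹

Pressure gradient: |∂P/∂n| = 500 Pa / 410000 m = 1.22×10⁻³ Pa/m
Geostrophic balance (pressure-gradient force = Coriolis force):
V_g = (1/(fρ)) |∂P/∂n| = 1.22×10⁻³ / (1.32×10⁻⁴ × 1.08) = 8.55 m/s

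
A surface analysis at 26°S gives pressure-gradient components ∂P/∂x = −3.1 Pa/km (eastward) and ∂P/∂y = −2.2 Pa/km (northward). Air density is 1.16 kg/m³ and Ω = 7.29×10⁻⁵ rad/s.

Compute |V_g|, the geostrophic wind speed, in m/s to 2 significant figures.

51 m/s

Coriolis parameter at 26°S:
f = 2Ω sin φ = 2 × 7.29×10⁻⁵ × sin 26° = 6.39×10⁻⁵ s⁻¹
In the Southern Hemisphere f is negative: f = −6.39×10⁻⁵ s⁻¹.
Component geostrophic relations (x east, y north):
u_g = −(1/(fρ)) ∂P/∂y,  v_g = (1/(fρ)) ∂P/∂x
u_g = −(−2.2×10⁻³)/(−6.39×10⁻⁵ × 1.16) = −29.7 m/s;  v_g = (−3.1×10⁻³)/(−6.39×10⁻⁵ × 1.16) = 41.8 m/s
|V_g| = √(u_g² + v_g²) = 51.3 m/s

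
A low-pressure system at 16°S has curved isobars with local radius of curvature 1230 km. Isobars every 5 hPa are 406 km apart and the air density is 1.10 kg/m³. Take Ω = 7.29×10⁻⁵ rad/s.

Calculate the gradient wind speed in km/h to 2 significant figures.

Coriolis parameter at 16°S:
f = 2Ω sin φ = 2 × 7.29×10⁻⁵ × sin 16° = 4.02×10⁻⁵ s⁻¹
Pressure gradient: |∂P/∂n| = 500 Pa / 406000 m = 1.23×10⁻³ Pa/m
Geostrophic speed: V_g = |∂P/∂n|/(fρ) = 1.23×10⁻³/(4.02×10⁻⁵ × 1.10) = 27.9 m/s
Around a low, centrifugal force acts outward with Coriolis, so pressure-gradient force balances both:
(1/ρ)|∂P/∂n| = fV + V²/R  →  V² + fR·V − fR·V_g = 0
With fR = 4.02×10⁻⁵ × 1230×10³ m = 49.4 m/s:
V = [−fR + √((fR)² + 4 fR V_g)]/2 = [−49.4 + √(49.4² + 4×49.4×27.9)]/2 = 19.9 m/s
Subgeostrophic (V < V_g = 27.9 m/s), as expected around a low.
Converting: 19.9 m/s × 3.6 = 72 km/h

72 km/h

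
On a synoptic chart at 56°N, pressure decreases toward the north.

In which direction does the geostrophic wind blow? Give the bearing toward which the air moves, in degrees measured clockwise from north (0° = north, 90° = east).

090°

The pressure-gradient force points toward the north (bearing 000°).
Geostrophic balance: in the Northern Hemisphere the Coriolis force deflects motion to the right, so the geostrophic wind blows 90° to the right of the pressure-gradient force (low pressure on the left).
Rotating 000° by 90° clockwise gives 090° — the wind blows toward the east.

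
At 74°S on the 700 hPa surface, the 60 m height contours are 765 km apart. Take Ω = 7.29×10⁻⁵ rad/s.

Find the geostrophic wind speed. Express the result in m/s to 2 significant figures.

5.5 m/s

Coriolis parameter at 74°S:
f = 2Ω sin φ = 2 × 7.29×10⁻⁵ × sin 74° = 1.40×10⁻⁴ s⁻¹
Height gradient: |∂Z/∂n| = 60 m / 765000 m = 7.84×10⁻⁵
On a pressure surface, geostrophic balance gives V_g = (g/f)|∂Z/∂n|:
V_g = 9.81 × 7.84×10⁻⁵ / 1.40×10⁻⁴ = 5.49 m/s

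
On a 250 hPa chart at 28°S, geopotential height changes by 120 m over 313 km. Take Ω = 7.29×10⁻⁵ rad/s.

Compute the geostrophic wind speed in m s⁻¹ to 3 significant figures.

54.9 m s⁻¹

Coriolis parameter at 28°S:
f = 2Ω sin φ = 2 × 7.29×10⁻⁵ × sin 28° = 6.84×10⁻⁵ s⁻¹
Height gradient: |∂Z/∂n| = 120 m / 313000 m = 3.83×10⁻⁴
On a pressure surface, geostrophic balance gives V_g = (g/f)|∂Z/∂n|:
V_g = 9.81 × 3.83×10⁻⁴ / 6.84×10⁻⁵ = 54.9 m/s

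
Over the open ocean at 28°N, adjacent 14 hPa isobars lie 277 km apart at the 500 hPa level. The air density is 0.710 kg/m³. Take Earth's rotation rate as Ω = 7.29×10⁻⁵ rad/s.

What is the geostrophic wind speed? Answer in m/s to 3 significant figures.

Coriolis parameter at 28°N:
f = 2Ω sin φ = 2 × 7.29×10⁻⁵ × sin 28° = 6.84×10⁻⁵ s⁻¹
Pressure gradient: |∂P/∂n| = 1400 Pa / 277000 m = 5.05×10⁻³ Pa/m
Geostrophic balance (pressure-gradient force = Coriolis force):
V_g = (1/(fρ)) |∂P/∂n| = 5.05×10⁻³ / (6.84×10⁻⁵ × 0.710) = 104 m/s

104 m/s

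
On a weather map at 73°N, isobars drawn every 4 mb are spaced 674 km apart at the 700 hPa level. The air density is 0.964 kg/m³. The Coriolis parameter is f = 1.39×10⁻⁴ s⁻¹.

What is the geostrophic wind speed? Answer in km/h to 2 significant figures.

16 km/h

Pressure gradient: |∂P/∂n| = 400 Pa / 674000 m = 5.93×10⁻⁴ Pa/m
Geostrophic balance (pressure-gradient force = Coriolis force):
V_g = (1/(fρ)) |∂P/∂n| = 5.93×10⁻⁴ / (1.39×10⁻⁴ × 0.964) = 4.43 m/s
Converting: 4.43 m/s × 3.6 = 16 km/h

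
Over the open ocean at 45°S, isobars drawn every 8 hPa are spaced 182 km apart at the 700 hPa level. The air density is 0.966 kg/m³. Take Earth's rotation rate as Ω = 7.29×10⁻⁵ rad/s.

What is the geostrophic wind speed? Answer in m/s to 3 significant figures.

Coriolis parameter at 45°S:
f = 2Ω sin φ = 2 × 7.29×10⁻⁵ × sin 45° = 1.03×10⁻⁴ s⁻¹
Pressure gradient: |∂P/∂n| = 800 Pa / 182000 m = 4.40×10⁻³ Pa/m
Geostrophic balance (pressure-gradient force = Coriolis force):
V_g = (1/(fρ)) |∂P/∂n| = 4.40×10⁻³ / (1.03×10⁻⁴ × 0.966) = 44.1 m/s

44.1 m/s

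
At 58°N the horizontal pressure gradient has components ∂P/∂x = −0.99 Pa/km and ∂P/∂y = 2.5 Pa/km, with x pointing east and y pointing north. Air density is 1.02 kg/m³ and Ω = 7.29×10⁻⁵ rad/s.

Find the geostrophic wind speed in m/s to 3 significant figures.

21.3 m/s

Coriolis parameter at 58°N:
f = 2Ω sin φ = 2 × 7.29×10⁻⁵ × sin 58° = 1.24×10⁻⁴ s⁻¹
Component geostrophic relations (x east, y north):
u_g = −(1/(fρ)) ∂P/∂y,  v_g = (1/(fρ)) ∂P/∂x
u_g = −(2.5×10⁻³)/(1.24×10⁻⁴ × 1.02) = −19.8 m/s;  v_g = (−0.99×10⁻³)/(1.24×10⁻⁴ × 1.02) = −7.85 m/s
|V_g| = √(u_g² + v_g²) = 21.3 m/s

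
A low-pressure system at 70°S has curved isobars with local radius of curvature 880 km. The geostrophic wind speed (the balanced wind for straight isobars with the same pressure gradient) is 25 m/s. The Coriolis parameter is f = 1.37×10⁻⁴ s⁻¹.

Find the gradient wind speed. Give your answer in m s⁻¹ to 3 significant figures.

Around a low, centrifugal force acts outward with Coriolis, so pressure-gradient force balances both:
(1/ρ)|∂P/∂n| = fV + V²/R  →  V² + fR·V − fR·V_g = 0
With fR = 1.37×10⁻⁴ × 880×10³ m = 121 m/s:
V = [−fR + √((fR)² + 4 fR V_g)]/2 = [−121 + √(121² + 4×121×25)]/2 = 21.3 m/s
Subgeostrophic (V < V_g = 25 m/s), as expected around a low.

21.3 m s⁻¹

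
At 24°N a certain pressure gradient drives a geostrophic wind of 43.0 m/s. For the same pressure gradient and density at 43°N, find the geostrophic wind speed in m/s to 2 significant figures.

26 m/s

With the same pressure gradient and density, V_g ∝ 1/f ∝ 1/sin φ.
V₂ = V₁ · sin φ₁ / sin φ₂ = 43.0 × sin 24° / sin 43°
V₂ = 43.0 × 0.4067/0.6820 = 26 m/s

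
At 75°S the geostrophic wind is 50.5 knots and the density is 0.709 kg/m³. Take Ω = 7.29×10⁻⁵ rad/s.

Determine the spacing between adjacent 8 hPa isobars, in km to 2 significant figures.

Coriolis parameter at 75°S:
f = 2Ω sin φ = 2 × 7.29×10⁻⁵ × sin 75° = 1.41×10⁻⁴ s⁻¹
Wind speed in SI: 50.5 knots = 26.0 m/s
Geostrophic balance rearranged: |∂P/∂n| = f ρ V_g
|∂P/∂n| = 1.41×10⁻⁴ × 0.709 × 26.0 = 2.59×10⁻³ Pa/m
Isobar spacing: Δn = ΔP/|∂P/∂n| = 800 Pa / 2.59×10⁻³ Pa/m = 308399 m ≈ 310 km

310 km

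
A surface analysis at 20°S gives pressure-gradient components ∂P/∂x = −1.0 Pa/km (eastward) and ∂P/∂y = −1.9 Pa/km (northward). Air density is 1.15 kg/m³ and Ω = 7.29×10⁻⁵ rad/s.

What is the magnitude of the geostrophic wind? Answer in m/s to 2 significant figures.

Coriolis parameter at 20°S:
f = 2Ω sin φ = 2 × 7.29×10⁻⁵ × sin 20° = 4.99×10⁻⁵ s⁻¹
In the Southern Hemisphere f is negative: f = −4.99×10⁻⁵ s⁻¹.
Component geostrophic relations (x east, y north):
u_g = −(1/(fρ)) ∂P/∂y,  v_g = (1/(fρ)) ∂P/∂x
u_g = −(−1.9×10⁻³)/(−4.99×10⁻⁵ × 1.15) = −33.1 m/s;  v_g = (−1.0×10⁻³)/(−4.99×10⁻⁵ × 1.15) = 17.4 m/s
|V_g| = √(u_g² + v_g²) = 37.4 m/s

37 m/s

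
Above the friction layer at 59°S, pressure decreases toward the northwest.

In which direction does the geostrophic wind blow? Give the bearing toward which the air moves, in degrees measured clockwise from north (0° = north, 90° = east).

225°

The pressure-gradient force points toward the northwest (bearing 315°).
Geostrophic balance: in the Southern Hemisphere the Coriolis force deflects motion to the left, so the geostrophic wind blows 90° to the left of the pressure-gradient force (low pressure on the right).
Rotating 315° by 90° counterclockwise gives 225° — the wind blows toward the southwest.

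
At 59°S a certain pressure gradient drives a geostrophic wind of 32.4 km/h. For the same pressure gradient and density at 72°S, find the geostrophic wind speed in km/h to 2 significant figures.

With the same pressure gradient and density, V_g ∝ 1/f ∝ 1/sin φ.
V₂ = V₁ · sin φ₁ / sin φ₂ = 32.4 × sin 59° / sin 72°
V₂ = 32.4 × 0.8572/0.9511 = 29 km/h

29 km/h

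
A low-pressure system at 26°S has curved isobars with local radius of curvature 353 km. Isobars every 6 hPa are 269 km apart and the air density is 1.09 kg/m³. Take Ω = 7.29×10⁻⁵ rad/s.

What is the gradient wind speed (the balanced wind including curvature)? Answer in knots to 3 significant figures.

Coriolis parameter at 26°S:
f = 2Ω sin φ = 2 × 7.29×10⁻⁵ × sin 26° = 6.39×10⁻⁵ s⁻¹
Pressure gradient: |∂P/∂n| = 600 Pa / 269000 m = 2.23×10⁻³ Pa/m
Geostrophic speed: V_g = |∂P/∂n|/(fρ) = 2.23×10⁻³/(6.39×10⁻⁵ × 1.09) = 32.0 m/s
Around a low, centrifugal force acts outward with Coriolis, so pressure-gradient force balances both:
(1/ρ)|∂P/∂n| = fV + V²/R  →  V² + fR·V − fR·V_g = 0
With fR = 6.39×10⁻⁵ × 353×10³ m = 22.6 m/s:
V = [−fR + √((fR)² + 4 fR V_g)]/2 = [−22.6 + √(22.6² + 4×22.6×32)]/2 = 17.9 m/s
Subgeostrophic (V < V_g = 32 m/s), as expected around a low.
Converting: 17.9 m/s × 1.944 = 34.7 knots

34.7 knots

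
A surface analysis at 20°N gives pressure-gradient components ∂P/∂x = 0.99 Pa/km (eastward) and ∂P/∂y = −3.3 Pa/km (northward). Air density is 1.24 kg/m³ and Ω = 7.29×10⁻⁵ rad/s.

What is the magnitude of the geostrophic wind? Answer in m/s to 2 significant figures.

Coriolis parameter at 20°N:
f = 2Ω sin φ = 2 × 7.29×10⁻⁵ × sin 20° = 4.99×10⁻⁵ s⁻¹
Component geostrophic relations (x east, y north):
u_g = −(1/(fρ)) ∂P/∂y,  v_g = (1/(fρ)) ∂P/∂x
u_g = −(−3.3×10⁻³)/(4.99×10⁻⁵ × 1.24) = 53.4 m/s;  v_g = (0.99×10⁻³)/(4.99×10⁻⁵ × 1.24) = 16.0 m/s
|V_g| = √(u_g² + v_g²) = 55.7 m/s

56 m/s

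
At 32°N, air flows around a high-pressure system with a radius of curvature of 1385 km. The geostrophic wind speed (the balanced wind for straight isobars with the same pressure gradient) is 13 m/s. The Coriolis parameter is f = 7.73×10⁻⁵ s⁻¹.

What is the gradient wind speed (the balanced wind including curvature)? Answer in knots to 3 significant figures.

29.4 knots

Around a high, pressure-gradient force acts outward with centrifugal, so Coriolis balances both:
fV = (1/ρ)|∂P/∂n| + V²/R  →  V² − fR·V + fR·V_g = 0
With fR = 7.73×10⁻⁵ × 1385×10³ m = 107 m/s:
V = [fR − √((fR)² − 4 fR V_g)]/2 = [107 − √(107² − 4×107×13)]/2 = 15.1 m/s
Supergeostrophic (V > V_g = 13 m/s), as expected around a high.
Converting: 15.1 m/s × 1.944 = 29.4 knots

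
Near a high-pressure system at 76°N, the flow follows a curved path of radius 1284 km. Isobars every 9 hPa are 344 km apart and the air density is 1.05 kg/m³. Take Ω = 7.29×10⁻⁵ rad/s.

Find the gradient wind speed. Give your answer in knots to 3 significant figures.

Coriolis parameter at 76°N:
f = 2Ω sin φ = 2 × 7.29×10⁻⁵ × sin 76° = 1.41×10⁻⁴ s⁻¹
Pressure gradient: |∂P/∂n| = 900 Pa / 344000 m = 2.62×10⁻³ Pa/m
Geostrophic speed: V_g = |∂P/∂n|/(fρ) = 2.62×10⁻³/(1.41×10⁻⁴ × 1.05) = 17.6 m/s
Around a high, pressure-gradient force acts outward with centrifugal, so Coriolis balances both:
fV = (1/ρ)|∂P/∂n| + V²/R  →  V² − fR·V + fR·V_g = 0
With fR = 1.41×10⁻⁴ × 1284×10³ m = 182 m/s:
V = [fR − √((fR)² − 4 fR V_g)]/2 = [182 − √(182² − 4×182×17.6)]/2 = 19.8 m/s
Supergeostrophic (V > V_g = 17.6 m/s), as expected around a high.
Converting: 19.8 m/s × 1.944 = 38.4 knots

38.4 knots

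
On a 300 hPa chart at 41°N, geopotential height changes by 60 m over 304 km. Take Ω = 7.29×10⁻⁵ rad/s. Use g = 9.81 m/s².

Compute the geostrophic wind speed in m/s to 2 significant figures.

20 m/s

Coriolis parameter at 41°N:
f = 2Ω sin φ = 2 × 7.29×10⁻⁵ × sin 41° = 9.57×10⁻⁵ s⁻¹
Height gradient: |∂Z/∂n| = 60 m / 304000 m = 1.97×10⁻⁴
On a pressure surface, geostrophic balance gives V_g = (g/f)|∂Z/∂n|:
V_g = 9.81 × 1.97×10⁻⁴ / 9.57×10⁻⁵ = 20.2 m/s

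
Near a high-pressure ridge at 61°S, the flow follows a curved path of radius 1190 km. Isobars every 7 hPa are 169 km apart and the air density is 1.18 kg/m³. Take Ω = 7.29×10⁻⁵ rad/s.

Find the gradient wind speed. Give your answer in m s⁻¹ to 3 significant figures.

Coriolis parameter at 61°S:
f = 2Ω sin φ = 2 × 7.29×10⁻⁵ × sin 61° = 1.28×10⁻⁴ s⁻¹
Pressure gradient: |∂P/∂n| = 700 Pa / 169000 m = 4.14×10⁻³ Pa/m
Geostrophic speed: V_g = |∂P/∂n|/(fρ) = 4.14×10⁻³/(1.28×10⁻⁴ × 1.18) = 27.5 m/s
Around a high, pressure-gradient force acts outward with centrifugal, so Coriolis balances both:
fV = (1/ρ)|∂P/∂n| + V²/R  →  V² − fR·V + fR·V_g = 0
With fR = 1.28×10⁻⁴ × 1190×10³ m = 152 m/s:
V = [fR − √((fR)² − 4 fR V_g)]/2 = [152 − √(152² − 4×152×27.5)]/2 = 36.1 m/s
Supergeostrophic (V > V_g = 27.5 m/s), as expected around a high.

36.1 m s⁻¹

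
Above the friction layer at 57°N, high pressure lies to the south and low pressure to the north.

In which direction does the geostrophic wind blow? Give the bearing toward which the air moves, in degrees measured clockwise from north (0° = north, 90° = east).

090°

The pressure-gradient force points toward the north (bearing 000°).
Geostrophic balance: in the Northern Hemisphere the Coriolis force deflects motion to the right, so the geostrophic wind blows 90° to the right of the pressure-gradient force (low pressure on the left).
Rotating 000° by 90° clockwise gives 090° — the wind blows toward the east.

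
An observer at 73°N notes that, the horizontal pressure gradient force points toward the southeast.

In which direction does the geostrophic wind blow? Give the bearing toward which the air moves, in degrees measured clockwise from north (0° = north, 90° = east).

225°

The pressure-gradient force points toward the southeast (bearing 135°).
Geostrophic balance: in the Northern Hemisphere the Coriolis force deflects motion to the right, so the geostrophic wind blows 90° to the right of the pressure-gradient force (low pressure on the left).
Rotating 135° by 90° clockwise gives 225° — the wind blows toward the southwest.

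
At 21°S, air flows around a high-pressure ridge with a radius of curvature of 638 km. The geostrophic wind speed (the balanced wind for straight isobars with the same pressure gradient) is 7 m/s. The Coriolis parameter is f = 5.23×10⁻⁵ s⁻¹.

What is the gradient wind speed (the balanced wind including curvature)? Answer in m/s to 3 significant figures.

Around a high, pressure-gradient force acts outward with centrifugal, so Coriolis balances both:
fV = (1/ρ)|∂P/∂n| + V²/R  →  V² − fR·V + fR·V_g = 0
With fR = 5.23×10⁻⁵ × 638×10³ m = 33.4 m/s:
V = [fR − √((fR)² − 4 fR V_g)]/2 = [33.4 − √(33.4² − 4×33.4×7)]/2 = 9.99 m/s
Supergeostrophic (V > V_g = 7 m/s), as expected around a high.

9.99 m/s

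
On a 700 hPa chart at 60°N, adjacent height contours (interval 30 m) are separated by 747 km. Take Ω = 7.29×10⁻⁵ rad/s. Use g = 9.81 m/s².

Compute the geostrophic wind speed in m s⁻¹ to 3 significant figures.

Coriolis parameter at 60°N:
f = 2Ω sin φ = 2 × 7.29×10⁻⁵ × sin 60° = 1.26×10⁻⁴ s⁻¹
Height gradient: |∂Z/∂n| = 30 m / 747000 m = 4.02×10⁻⁵
On a pressure surface, geostrophic balance gives V_g = (g/f)|∂Z/∂n|:
V_g = 9.81 × 4.02×10⁻⁵ / 1.26×10⁻⁴ = 3.12 m/s

3.12 m s⁻¹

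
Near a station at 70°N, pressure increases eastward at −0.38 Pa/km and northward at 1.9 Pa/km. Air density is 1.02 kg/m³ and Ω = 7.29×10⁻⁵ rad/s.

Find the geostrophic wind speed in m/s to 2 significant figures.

14 m/s

Coriolis parameter at 70°N:
f = 2Ω sin φ = 2 × 7.29×10⁻⁵ × sin 70° = 1.37×10⁻⁴ s⁻¹
Component geostrophic relations (x east, y north):
u_g = −(1/(fρ)) ∂P/∂y,  v_g = (1/(fρ)) ∂P/∂x
u_g = −(1.9×10⁻³)/(1.37×10⁻⁴ × 1.02) = −13.6 m/s;  v_g = (−0.38×10⁻³)/(1.37×10⁻⁴ × 1.02) = −2.72 m/s
|V_g| = √(u_g² + v_g²) = 13.9 m/s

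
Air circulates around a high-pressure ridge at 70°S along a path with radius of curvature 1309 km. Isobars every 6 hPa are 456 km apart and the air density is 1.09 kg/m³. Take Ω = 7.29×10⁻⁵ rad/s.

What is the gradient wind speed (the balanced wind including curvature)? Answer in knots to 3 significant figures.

18.1 knots

Coriolis parameter at 70°S:
f = 2Ω sin φ = 2 × 7.29×10⁻⁵ × sin 70° = 1.37×10⁻⁴ s⁻¹
Pressure gradient: |∂P/∂n| = 600 Pa / 456000 m = 1.32×10⁻³ Pa/m
Geostrophic speed: V_g = |∂P/∂n|/(fρ) = 1.32×10⁻³/(1.37×10⁻⁴ × 1.09) = 8.81 m/s
Around a high, pressure-gradient force acts outward with centrifugal, so Coriolis balances both:
fV = (1/ρ)|∂P/∂n| + V²/R  →  V² − fR·V + fR·V_g = 0
With fR = 1.37×10⁻⁴ × 1309×10³ m = 179 m/s:
V = [fR − √((fR)² − 4 fR V_g)]/2 = [179 − √(179² − 4×179×8.81)]/2 = 9.29 m/s
Supergeostrophic (V > V_g = 8.81 m/s), as expected around a high.
Converting: 9.29 m/s × 1.944 = 18.1 knots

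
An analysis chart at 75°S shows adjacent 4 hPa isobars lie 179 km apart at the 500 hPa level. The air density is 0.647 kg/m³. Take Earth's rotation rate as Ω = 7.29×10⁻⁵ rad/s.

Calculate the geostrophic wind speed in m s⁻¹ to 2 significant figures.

25 m s⁻¹

Coriolis parameter at 75°S:
f = 2Ω sin φ = 2 × 7.29×10⁻⁵ × sin 75° = 1.41×10⁻⁴ s⁻¹
Pressure gradient: |∂P/∂n| = 400 Pa / 179000 m = 2.23×10⁻³ Pa/m
Geostrophic balance (pressure-gradient force = Coriolis force):
V_g = (1/(fρ)) |∂P/∂n| = 2.23×10⁻³ / (1.41×10⁻⁴ × 0.647) = 24.5 m/s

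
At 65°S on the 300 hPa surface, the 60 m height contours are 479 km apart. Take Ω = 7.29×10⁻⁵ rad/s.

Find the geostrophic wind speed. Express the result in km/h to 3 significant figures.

33.5 km/h

Coriolis parameter at 65°S:
f = 2Ω sin φ = 2 × 7.29×10⁻⁵ × sin 65° = 1.32×10⁻⁴ s⁻¹
Height gradient: |∂Z/∂n| = 60 m / 479000 m = 1.25×10⁻⁴
On a pressure surface, geostrophic balance gives V_g = (g/f)|∂Z/∂n|:
V_g = 9.81 × 1.25×10⁻⁴ / 1.32×10⁻⁴ = 9.30 m/s
Converting: 9.30 m/s × 3.6 = 33.5 km/h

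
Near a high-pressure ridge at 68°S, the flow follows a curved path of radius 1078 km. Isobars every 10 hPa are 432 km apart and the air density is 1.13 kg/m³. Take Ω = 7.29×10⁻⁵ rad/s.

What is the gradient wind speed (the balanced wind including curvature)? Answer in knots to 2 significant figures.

Coriolis parameter at 68°S:
f = 2Ω sin φ = 2 × 7.29×10⁻⁵ × sin 68° = 1.35×10⁻⁴ s⁻¹
Pressure gradient: |∂P/∂n| = 1000 Pa / 432000 m = 2.31×10⁻³ Pa/m
Geostrophic speed: V_g = |∂P/∂n|/(fρ) = 2.31×10⁻³/(1.35×10⁻⁴ × 1.13) = 15.2 m/s
Around a high, pressure-gradient force acts outward with centrifugal, so Coriolis balances both:
fV = (1/ρ)|∂P/∂n| + V²/R  →  V² − fR·V + fR·V_g = 0
With fR = 1.35×10⁻⁴ × 1078×10³ m = 146 m/s:
V = [fR − √((fR)² − 4 fR V_g)]/2 = [146 − √(146² − 4×146×15.2)]/2 = 17.2 m/s
Supergeostrophic (V > V_g = 15.2 m/s), as expected around a high.
Converting: 17.2 m/s × 1.944 = 33 knots

33 knots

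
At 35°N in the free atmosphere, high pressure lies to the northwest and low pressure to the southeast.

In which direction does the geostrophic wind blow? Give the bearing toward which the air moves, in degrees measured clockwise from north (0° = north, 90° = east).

The pressure-gradient force points toward the southeast (bearing 135°).
Geostrophic balance: in the Northern Hemisphere the Coriolis force deflects motion to the right, so the geostrophic wind blows 90° to the right of the pressure-gradient force (low pressure on the left).
Rotating 135° by 90° clockwise gives 225° — the wind blows toward the southwest.

225°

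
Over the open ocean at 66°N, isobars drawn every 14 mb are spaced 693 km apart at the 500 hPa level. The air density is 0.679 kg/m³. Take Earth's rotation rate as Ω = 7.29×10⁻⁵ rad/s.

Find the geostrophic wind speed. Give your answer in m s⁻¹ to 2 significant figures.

Coriolis parameter at 66°N:
f = 2Ω sin φ = 2 × 7.29×10⁻⁵ × sin 66° = 1.33×10⁻⁴ s⁻¹
Pressure gradient: |∂P/∂n| = 1400 Pa / 693000 m = 2.02×10⁻³ Pa/m
Geostrophic balance (pressure-gradient force = Coriolis force):
V_g = (1/(fρ)) |∂P/∂n| = 2.02×10⁻³ / (1.33×10⁻⁴ × 0.679) = 22.3 m/s

22 m s⁻¹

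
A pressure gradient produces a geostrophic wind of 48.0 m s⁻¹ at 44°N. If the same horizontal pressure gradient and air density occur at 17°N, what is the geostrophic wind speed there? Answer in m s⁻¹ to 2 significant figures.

With the same pressure gradient and density, V_g ∝ 1/f ∝ 1/sin φ.
V₂ = V₁ · sin φ₁ / sin φ₂ = 48.0 × sin 44° / sin 17°
V₂ = 48.0 × 0.6947/0.2924 = 110 m s⁻¹

110 m s⁻¹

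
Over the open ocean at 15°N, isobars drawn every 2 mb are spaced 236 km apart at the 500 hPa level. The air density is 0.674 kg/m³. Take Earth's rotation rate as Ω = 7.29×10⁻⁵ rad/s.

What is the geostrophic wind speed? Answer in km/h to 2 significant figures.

120 km/h

Coriolis parameter at 15°N:
f = 2Ω sin φ = 2 × 7.29×10⁻⁵ × sin 15° = 3.77×10⁻⁵ s⁻¹
Pressure gradient: |∂P/∂n| = 200 Pa / 236000 m = 8.47×10⁻⁴ Pa/m
Geostrophic balance (pressure-gradient force = Coriolis force):
V_g = (1/(fρ)) |∂P/∂n| = 8.47×10⁻⁴ / (3.77×10⁻⁵ × 0.674) = 33.3 m/s
Converting: 33.3 m/s × 3.6 = 120 km/h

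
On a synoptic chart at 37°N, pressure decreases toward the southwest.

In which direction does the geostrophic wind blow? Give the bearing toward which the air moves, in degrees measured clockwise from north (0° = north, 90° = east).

315°

The pressure-gradient force points toward the southwest (bearing 225°).
Geostrophic balance: in the Northern Hemisphere the Coriolis force deflects motion to the right, so the geostrophic wind blows 90° to the right of the pressure-gradient force (low pressure on the left).
Rotating 225° by 90° clockwise gives 315° — the wind blows toward the northwest.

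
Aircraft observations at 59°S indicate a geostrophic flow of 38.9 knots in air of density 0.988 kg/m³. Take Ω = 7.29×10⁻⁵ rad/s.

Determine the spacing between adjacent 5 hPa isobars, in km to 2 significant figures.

200 km

Coriolis parameter at 59°S:
f = 2Ω sin φ = 2 × 7.29×10⁻⁵ × sin 59° = 1.25×10⁻⁴ s⁻¹
Wind speed in SI: 38.9 knots = 20.0 m/s
Geostrophic balance rearranged: |∂P/∂n| = f ρ V_g
|∂P/∂n| = 1.25×10⁻⁴ × 0.988 × 20.0 = 2.47×10⁻³ Pa/m
Isobar spacing: Δn = ΔP/|∂P/∂n| = 500 Pa / 2.47×10⁻³ Pa/m = 202350 m ≈ 200 km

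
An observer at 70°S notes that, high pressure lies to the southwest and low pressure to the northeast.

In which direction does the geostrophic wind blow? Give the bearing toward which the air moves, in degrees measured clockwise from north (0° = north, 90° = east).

315°

The pressure-gradient force points toward the northeast (bearing 045°).
Geostrophic balance: in the Southern Hemisphere the Coriolis force deflects motion to the left, so the geostrophic wind blows 90° to the left of the pressure-gradient force (low pressure on the right).
Rotating 045° by 90° counterclockwise gives 315° — the wind blows toward the northwest.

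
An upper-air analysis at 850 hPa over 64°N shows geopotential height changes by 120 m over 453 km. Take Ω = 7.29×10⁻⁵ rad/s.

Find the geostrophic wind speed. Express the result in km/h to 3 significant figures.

71.4 km/h

Coriolis parameter at 64°N:
f = 2Ω sin φ = 2 × 7.29×10⁻⁵ × sin 64° = 1.31×10⁻⁴ s⁻¹
Height gradient: |∂Z/∂n| = 120 m / 453000 m = 2.65×10⁻⁴
On a pressure surface, geostrophic balance gives V_g = (g/f)|∂Z/∂n|:
V_g = 9.81 × 2.65×10⁻⁴ / 1.31×10⁻⁴ = 19.8 m/s
Converting: 19.8 m/s × 3.6 = 71.4 km/h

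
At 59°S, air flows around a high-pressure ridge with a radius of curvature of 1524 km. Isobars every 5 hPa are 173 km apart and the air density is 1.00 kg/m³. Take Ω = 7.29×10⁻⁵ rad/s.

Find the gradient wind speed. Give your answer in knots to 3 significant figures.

Coriolis parameter at 59°S:
f = 2Ω sin φ = 2 × 7.29×10⁻⁵ × sin 59° = 1.25×10⁻⁴ s⁻¹
Pressure gradient: |∂P/∂n| = 500 Pa / 173000 m = 2.89×10⁻³ Pa/m
Geostrophic speed: V_g = |∂P/∂n|/(fρ) = 2.89×10⁻³/(1.25×10⁻⁴ × 1.00) = 23.1 m/s
Around a high, pressure-gradient force acts outward with centrifugal, so Coriolis balances both:
fV = (1/ρ)|∂P/∂n| + V²/R  →  V² − fR·V + fR·V_g = 0
With fR = 1.25×10⁻⁴ × 1524×10³ m = 190 m/s:
V = [fR − √((fR)² − 4 fR V_g)]/2 = [190 − √(190² − 4×190×23.1)]/2 = 26.9 m/s
Supergeostrophic (V > V_g = 23.1 m/s), as expected around a high.
Converting: 26.9 m/s × 1.944 = 52.4 knots

52.4 knots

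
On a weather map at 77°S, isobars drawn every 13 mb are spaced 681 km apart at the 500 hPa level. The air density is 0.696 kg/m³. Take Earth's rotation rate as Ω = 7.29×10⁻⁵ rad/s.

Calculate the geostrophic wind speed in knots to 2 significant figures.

38 knots

Coriolis parameter at 77°S:
f = 2Ω sin φ = 2 × 7.29×10⁻⁵ × sin 77° = 1.42×10⁻⁴ s⁻¹
Pressure gradient: |∂P/∂n| = 1300 Pa / 681000 m = 1.91×10⁻³ Pa/m
Geostrophic balance (pressure-gradient force = Coriolis force):
V_g = (1/(fρ)) |∂P/∂n| = 1.91×10⁻³ / (1.42×10⁻⁴ × 0.696) = 19.3 m/s
Converting: 19.3 m/s × 1.944 = 38 knots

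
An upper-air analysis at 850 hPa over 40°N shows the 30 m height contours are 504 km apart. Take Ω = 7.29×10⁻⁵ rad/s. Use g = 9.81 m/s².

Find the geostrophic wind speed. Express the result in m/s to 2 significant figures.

Coriolis parameter at 40°N:
f = 2Ω sin φ = 2 × 7.29×10⁻⁵ × sin 40° = 9.37×10⁻⁵ s⁻¹
Height gradient: |∂Z/∂n| = 30 m / 504000 m = 5.95×10⁻⁵
On a pressure surface, geostrophic balance gives V_g = (g/f)|∂Z/∂n|:
V_g = 9.81 × 5.95×10⁻⁵ / 9.37×10⁻⁵ = 6.23 m/s

6.2 m/s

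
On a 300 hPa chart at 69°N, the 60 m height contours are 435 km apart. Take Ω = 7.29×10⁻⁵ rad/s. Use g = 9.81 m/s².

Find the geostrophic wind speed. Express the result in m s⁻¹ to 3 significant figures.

9.94 m s⁻¹

Coriolis parameter at 69°N:
f = 2Ω sin φ = 2 × 7.29×10⁻⁵ × sin 69° = 1.36×10⁻⁴ s⁻¹
Height gradient: |∂Z/∂n| = 60 m / 435000 m = 1.38×10⁻⁴
On a pressure surface, geostrophic balance gives V_g = (g/f)|∂Z/∂n|:
V_g = 9.81 × 1.38×10⁻⁴ / 1.36×10⁻⁴ = 9.94 m/s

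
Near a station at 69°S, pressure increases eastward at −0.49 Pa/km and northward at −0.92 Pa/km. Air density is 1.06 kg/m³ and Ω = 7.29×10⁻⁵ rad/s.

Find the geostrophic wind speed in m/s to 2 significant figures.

7.2 m/s

Coriolis parameter at 69°S:
f = 2Ω sin φ = 2 × 7.29×10⁻⁵ × sin 69° = 1.36×10⁻⁴ s⁻¹
In the Southern Hemisphere f is negative: f = −1.36×10⁻⁴ s⁻¹.
Component geostrophic relations (x east, y north):
u_g = −(1/(fρ)) ∂P/∂y,  v_g = (1/(fρ)) ∂P/∂x
u_g = −(−0.92×10⁻³)/(−1.36×10⁻⁴ × 1.06) = −6.38 m/s;  v_g = (−0.49×10⁻³)/(−1.36×10⁻⁴ × 1.06) = 3.40 m/s
|V_g| = √(u_g² + v_g²) = 7.22 m/s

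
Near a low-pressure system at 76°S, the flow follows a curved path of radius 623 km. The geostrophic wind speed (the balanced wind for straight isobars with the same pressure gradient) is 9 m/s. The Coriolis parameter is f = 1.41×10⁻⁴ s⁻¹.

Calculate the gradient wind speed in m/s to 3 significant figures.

8.23 m/s

Around a low, centrifugal force acts outward with Coriolis, so pressure-gradient force balances both:
(1/ρ)|∂P/∂n| = fV + V²/R  →  V² + fR·V − fR·V_g = 0
With fR = 1.41×10⁻⁴ × 623×10³ m = 87.8 m/s:
V = [−fR + √((fR)² + 4 fR V_g)]/2 = [−87.8 + √(87.8² + 4×87.8×9)]/2 = 8.23 m/s
Subgeostrophic (V < V_g = 9 m/s), as expected around a low.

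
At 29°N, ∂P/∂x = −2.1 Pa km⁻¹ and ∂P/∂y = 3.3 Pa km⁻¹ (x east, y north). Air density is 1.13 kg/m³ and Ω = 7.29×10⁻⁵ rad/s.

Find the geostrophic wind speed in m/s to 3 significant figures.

49.0 m/s

Coriolis parameter at 29°N:
f = 2Ω sin φ = 2 × 7.29×10⁻⁵ × sin 29° = 7.07×10⁻⁵ s⁻¹
Component geostrophic relations (x east, y north):
u_g = −(1/(fρ)) ∂P/∂y,  v_g = (1/(fρ)) ∂P/∂x
u_g = −(3.3×10⁻³)/(7.07×10⁻⁵ × 1.13) = −41.3 m/s;  v_g = (−2.1×10⁻³)/(7.07×10⁻⁵ × 1.13) = −26.3 m/s
|V_g| = √(u_g² + v_g²) = 49.0 m/s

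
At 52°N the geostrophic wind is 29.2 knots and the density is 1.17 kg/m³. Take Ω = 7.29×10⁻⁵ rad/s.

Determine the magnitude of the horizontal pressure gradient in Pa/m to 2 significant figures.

Coriolis parameter at 52°N:
f = 2Ω sin φ = 2 × 7.29×10⁻⁵ × sin 52° = 1.15×10⁻⁴ s⁻¹
Wind speed in SI: 29.2 knots = 15.0 m/s
Geostrophic balance rearranged: |∂P/∂n| = f ρ V_g
|∂P/∂n| = 1.15×10⁻⁴ × 1.17 × 15.0 = 2.02×10⁻³ Pa/m

2.0×10⁻³ Pa/m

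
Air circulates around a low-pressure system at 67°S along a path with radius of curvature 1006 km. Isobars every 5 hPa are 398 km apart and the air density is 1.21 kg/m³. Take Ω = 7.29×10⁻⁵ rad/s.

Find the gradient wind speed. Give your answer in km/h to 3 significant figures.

26.4 km/h

Coriolis parameter at 67°S:
f = 2Ω sin φ = 2 × 7.29×10⁻⁵ × sin 67° = 1.34×10⁻⁴ s⁻¹
Pressure gradient: |∂P/∂n| = 500 Pa / 398000 m = 1.26×10⁻³ Pa/m
Geostrophic speed: V_g = |∂P/∂n|/(fρ) = 1.26×10⁻³/(1.34×10⁻⁴ × 1.21) = 7.74 m/s
Around a low, centrifugal force acts outward with Coriolis, so pressure-gradient force balances both:
(1/ρ)|∂P/∂n| = fV + V²/R  →  V² + fR·V − fR·V_g = 0
With fR = 1.34×10⁻⁴ × 1006×10³ m = 135 m/s:
V = [−fR + √((fR)² + 4 fR V_g)]/2 = [−135 + √(135² + 4×135×7.74)]/2 = 7.34 m/s
Subgeostrophic (V < V_g = 7.74 m/s), as expected around a low.
Converting: 7.34 m/s × 3.6 = 26.4 km/h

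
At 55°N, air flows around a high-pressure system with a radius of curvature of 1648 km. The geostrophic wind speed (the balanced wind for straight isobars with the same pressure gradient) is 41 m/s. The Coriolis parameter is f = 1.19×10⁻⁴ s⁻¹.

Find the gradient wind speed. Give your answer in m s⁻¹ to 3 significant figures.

Around a high, pressure-gradient force acts outward with centrifugal, so Coriolis balances both:
fV = (1/ρ)|∂P/∂n| + V²/R  →  V² − fR·V + fR·V_g = 0
With fR = 1.19×10⁻⁴ × 1648×10³ m = 196 m/s:
V = [fR − √((fR)² − 4 fR V_g)]/2 = [196 − √(196² − 4×196×41)]/2 = 58.4 m/s
Supergeostrophic (V > V_g = 41 m/s), as expected around a high.

58.4 m s⁻¹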